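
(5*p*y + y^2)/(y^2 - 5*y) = (5*p + y)/(y - 5)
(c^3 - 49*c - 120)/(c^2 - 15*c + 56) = (c^2 + 8*c + 15)/(c - 7)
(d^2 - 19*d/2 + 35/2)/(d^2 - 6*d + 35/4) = 2*(d - 7)/(2*d - 7)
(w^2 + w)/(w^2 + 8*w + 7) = w/(w + 7)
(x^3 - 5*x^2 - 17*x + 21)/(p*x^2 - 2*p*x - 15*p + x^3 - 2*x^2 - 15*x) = (x^2 - 8*x + 7)/(p*x - 5*p + x^2 - 5*x)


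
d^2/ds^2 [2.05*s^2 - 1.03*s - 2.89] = 4.10000000000000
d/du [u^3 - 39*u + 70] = 3*u^2 - 39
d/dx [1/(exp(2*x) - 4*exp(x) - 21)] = 2*(2 - exp(x))*exp(x)/(-exp(2*x) + 4*exp(x) + 21)^2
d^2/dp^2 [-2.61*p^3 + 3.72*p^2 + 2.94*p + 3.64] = 7.44 - 15.66*p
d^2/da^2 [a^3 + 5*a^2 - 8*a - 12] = 6*a + 10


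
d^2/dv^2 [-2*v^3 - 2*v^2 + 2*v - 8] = -12*v - 4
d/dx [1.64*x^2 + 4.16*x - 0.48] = 3.28*x + 4.16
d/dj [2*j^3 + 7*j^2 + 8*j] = 6*j^2 + 14*j + 8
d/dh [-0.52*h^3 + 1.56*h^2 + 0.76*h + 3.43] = -1.56*h^2 + 3.12*h + 0.76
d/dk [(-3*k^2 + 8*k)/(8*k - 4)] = (-3*k^2 + 3*k - 4)/(2*(4*k^2 - 4*k + 1))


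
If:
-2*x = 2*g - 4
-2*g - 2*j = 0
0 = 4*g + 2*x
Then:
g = -2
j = 2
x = 4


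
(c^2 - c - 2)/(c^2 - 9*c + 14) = (c + 1)/(c - 7)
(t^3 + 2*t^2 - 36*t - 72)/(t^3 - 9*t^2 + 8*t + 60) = (t + 6)/(t - 5)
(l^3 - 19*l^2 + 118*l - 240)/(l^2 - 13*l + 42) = (l^2 - 13*l + 40)/(l - 7)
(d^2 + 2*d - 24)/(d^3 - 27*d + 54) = (d - 4)/(d^2 - 6*d + 9)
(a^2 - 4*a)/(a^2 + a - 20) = a/(a + 5)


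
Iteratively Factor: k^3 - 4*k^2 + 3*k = (k - 3)*(k^2 - k) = k*(k - 3)*(k - 1)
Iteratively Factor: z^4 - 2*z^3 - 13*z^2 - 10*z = (z)*(z^3 - 2*z^2 - 13*z - 10) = z*(z + 1)*(z^2 - 3*z - 10) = z*(z - 5)*(z + 1)*(z + 2)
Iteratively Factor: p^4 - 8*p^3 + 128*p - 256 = (p - 4)*(p^3 - 4*p^2 - 16*p + 64) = (p - 4)^2*(p^2 - 16) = (p - 4)^2*(p + 4)*(p - 4)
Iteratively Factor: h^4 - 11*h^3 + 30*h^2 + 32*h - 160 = (h - 4)*(h^3 - 7*h^2 + 2*h + 40) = (h - 5)*(h - 4)*(h^2 - 2*h - 8) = (h - 5)*(h - 4)*(h + 2)*(h - 4)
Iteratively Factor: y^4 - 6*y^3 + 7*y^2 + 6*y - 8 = (y + 1)*(y^3 - 7*y^2 + 14*y - 8) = (y - 4)*(y + 1)*(y^2 - 3*y + 2) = (y - 4)*(y - 1)*(y + 1)*(y - 2)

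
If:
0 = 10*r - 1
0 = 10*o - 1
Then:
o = 1/10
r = 1/10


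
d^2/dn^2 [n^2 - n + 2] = 2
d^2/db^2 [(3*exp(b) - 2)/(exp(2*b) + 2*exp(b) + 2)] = (3*exp(4*b) - 14*exp(3*b) - 48*exp(2*b) - 4*exp(b) + 20)*exp(b)/(exp(6*b) + 6*exp(5*b) + 18*exp(4*b) + 32*exp(3*b) + 36*exp(2*b) + 24*exp(b) + 8)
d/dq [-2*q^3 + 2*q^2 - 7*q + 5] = -6*q^2 + 4*q - 7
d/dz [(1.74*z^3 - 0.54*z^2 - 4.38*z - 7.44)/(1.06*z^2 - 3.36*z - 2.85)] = (1.8444*z^4 - 11.6928*z^3 - 8.4198*z^2 + 18.8508*z - 12.5154)/(1.1236*z^4 - 7.1232*z^3 + 5.2476*z^2 + 19.152*z + 8.1225)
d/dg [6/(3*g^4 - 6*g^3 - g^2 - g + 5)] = 6*(-12*g^3 + 18*g^2 + 2*g + 1)/(-3*g^4 + 6*g^3 + g^2 + g - 5)^2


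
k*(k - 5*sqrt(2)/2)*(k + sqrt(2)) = k^3 - 3*sqrt(2)*k^2/2 - 5*k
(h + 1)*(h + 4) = h^2 + 5*h + 4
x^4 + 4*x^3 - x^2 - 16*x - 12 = (x - 2)*(x + 1)*(x + 2)*(x + 3)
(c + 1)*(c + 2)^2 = c^3 + 5*c^2 + 8*c + 4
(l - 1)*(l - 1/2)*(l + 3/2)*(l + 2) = l^4 + 2*l^3 - 7*l^2/4 - 11*l/4 + 3/2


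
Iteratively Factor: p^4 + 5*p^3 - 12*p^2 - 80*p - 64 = (p - 4)*(p^3 + 9*p^2 + 24*p + 16) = (p - 4)*(p + 1)*(p^2 + 8*p + 16) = (p - 4)*(p + 1)*(p + 4)*(p + 4)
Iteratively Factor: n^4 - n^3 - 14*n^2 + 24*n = (n - 2)*(n^3 + n^2 - 12*n) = (n - 3)*(n - 2)*(n^2 + 4*n) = n*(n - 3)*(n - 2)*(n + 4)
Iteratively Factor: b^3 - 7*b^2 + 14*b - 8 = (b - 2)*(b^2 - 5*b + 4) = (b - 2)*(b - 1)*(b - 4)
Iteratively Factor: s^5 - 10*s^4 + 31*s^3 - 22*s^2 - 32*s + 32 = (s + 1)*(s^4 - 11*s^3 + 42*s^2 - 64*s + 32) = (s - 2)*(s + 1)*(s^3 - 9*s^2 + 24*s - 16) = (s - 4)*(s - 2)*(s + 1)*(s^2 - 5*s + 4) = (s - 4)*(s - 2)*(s - 1)*(s + 1)*(s - 4)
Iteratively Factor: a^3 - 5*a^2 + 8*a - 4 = (a - 1)*(a^2 - 4*a + 4) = (a - 2)*(a - 1)*(a - 2)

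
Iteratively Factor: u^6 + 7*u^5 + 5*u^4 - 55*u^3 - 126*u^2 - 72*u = (u + 3)*(u^5 + 4*u^4 - 7*u^3 - 34*u^2 - 24*u) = (u - 3)*(u + 3)*(u^4 + 7*u^3 + 14*u^2 + 8*u) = u*(u - 3)*(u + 3)*(u^3 + 7*u^2 + 14*u + 8) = u*(u - 3)*(u + 3)*(u + 4)*(u^2 + 3*u + 2) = u*(u - 3)*(u + 2)*(u + 3)*(u + 4)*(u + 1)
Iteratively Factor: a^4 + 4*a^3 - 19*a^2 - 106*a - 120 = (a + 3)*(a^3 + a^2 - 22*a - 40) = (a - 5)*(a + 3)*(a^2 + 6*a + 8) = (a - 5)*(a + 3)*(a + 4)*(a + 2)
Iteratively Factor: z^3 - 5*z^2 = (z)*(z^2 - 5*z) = z^2*(z - 5)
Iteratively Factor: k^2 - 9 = (k + 3)*(k - 3)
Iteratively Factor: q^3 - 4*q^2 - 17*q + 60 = (q - 5)*(q^2 + q - 12) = (q - 5)*(q + 4)*(q - 3)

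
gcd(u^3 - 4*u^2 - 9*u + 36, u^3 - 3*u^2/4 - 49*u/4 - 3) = u^2 - u - 12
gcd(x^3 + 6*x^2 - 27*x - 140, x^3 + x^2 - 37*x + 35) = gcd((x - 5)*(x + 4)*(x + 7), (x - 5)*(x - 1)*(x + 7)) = x^2 + 2*x - 35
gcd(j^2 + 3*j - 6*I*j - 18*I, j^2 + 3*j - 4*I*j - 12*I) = j + 3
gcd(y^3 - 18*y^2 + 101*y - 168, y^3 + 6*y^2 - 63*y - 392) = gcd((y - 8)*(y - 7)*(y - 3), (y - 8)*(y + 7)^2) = y - 8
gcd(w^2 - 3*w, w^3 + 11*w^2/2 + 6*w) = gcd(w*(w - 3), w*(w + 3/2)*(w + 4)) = w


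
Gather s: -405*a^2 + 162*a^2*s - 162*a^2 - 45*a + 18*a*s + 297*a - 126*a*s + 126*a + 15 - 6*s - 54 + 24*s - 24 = -567*a^2 + 378*a + s*(162*a^2 - 108*a + 18) - 63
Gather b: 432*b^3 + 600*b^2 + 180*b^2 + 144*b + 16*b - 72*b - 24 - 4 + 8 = 432*b^3 + 780*b^2 + 88*b - 20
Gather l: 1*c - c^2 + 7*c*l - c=-c^2 + 7*c*l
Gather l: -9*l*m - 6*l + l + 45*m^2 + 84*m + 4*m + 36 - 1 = l*(-9*m - 5) + 45*m^2 + 88*m + 35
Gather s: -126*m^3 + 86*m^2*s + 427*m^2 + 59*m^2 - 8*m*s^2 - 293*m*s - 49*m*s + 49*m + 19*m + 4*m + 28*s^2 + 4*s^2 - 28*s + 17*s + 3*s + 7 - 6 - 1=-126*m^3 + 486*m^2 + 72*m + s^2*(32 - 8*m) + s*(86*m^2 - 342*m - 8)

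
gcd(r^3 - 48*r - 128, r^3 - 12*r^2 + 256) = r^2 - 4*r - 32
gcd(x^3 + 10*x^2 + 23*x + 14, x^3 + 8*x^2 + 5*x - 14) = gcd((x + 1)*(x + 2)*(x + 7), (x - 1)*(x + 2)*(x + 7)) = x^2 + 9*x + 14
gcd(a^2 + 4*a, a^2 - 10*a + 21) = 1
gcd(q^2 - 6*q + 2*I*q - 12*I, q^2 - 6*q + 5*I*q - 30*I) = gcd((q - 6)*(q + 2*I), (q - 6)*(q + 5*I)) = q - 6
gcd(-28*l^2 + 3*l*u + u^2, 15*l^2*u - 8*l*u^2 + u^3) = 1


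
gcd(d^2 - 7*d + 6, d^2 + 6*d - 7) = d - 1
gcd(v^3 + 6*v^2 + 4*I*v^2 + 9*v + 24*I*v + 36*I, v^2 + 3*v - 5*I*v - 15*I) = v + 3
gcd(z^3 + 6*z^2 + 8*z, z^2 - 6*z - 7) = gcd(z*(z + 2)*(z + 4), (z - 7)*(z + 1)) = 1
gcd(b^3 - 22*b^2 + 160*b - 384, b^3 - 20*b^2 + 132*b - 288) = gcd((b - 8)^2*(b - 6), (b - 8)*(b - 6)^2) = b^2 - 14*b + 48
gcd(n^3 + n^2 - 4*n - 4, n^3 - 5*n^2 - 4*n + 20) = n^2 - 4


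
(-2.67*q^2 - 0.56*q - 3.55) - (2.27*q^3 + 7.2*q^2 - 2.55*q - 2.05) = -2.27*q^3 - 9.87*q^2 + 1.99*q - 1.5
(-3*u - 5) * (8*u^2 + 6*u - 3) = -24*u^3 - 58*u^2 - 21*u + 15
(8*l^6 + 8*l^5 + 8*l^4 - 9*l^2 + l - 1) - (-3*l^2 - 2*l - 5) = 8*l^6 + 8*l^5 + 8*l^4 - 6*l^2 + 3*l + 4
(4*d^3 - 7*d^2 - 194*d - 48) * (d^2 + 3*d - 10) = 4*d^5 + 5*d^4 - 255*d^3 - 560*d^2 + 1796*d + 480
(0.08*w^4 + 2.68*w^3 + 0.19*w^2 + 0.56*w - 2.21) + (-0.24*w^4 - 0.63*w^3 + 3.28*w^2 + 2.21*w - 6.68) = -0.16*w^4 + 2.05*w^3 + 3.47*w^2 + 2.77*w - 8.89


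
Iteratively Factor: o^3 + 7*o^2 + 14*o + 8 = (o + 1)*(o^2 + 6*o + 8) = (o + 1)*(o + 2)*(o + 4)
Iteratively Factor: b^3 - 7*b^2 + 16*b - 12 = (b - 3)*(b^2 - 4*b + 4) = (b - 3)*(b - 2)*(b - 2)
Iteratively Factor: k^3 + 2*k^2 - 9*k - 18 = (k - 3)*(k^2 + 5*k + 6) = (k - 3)*(k + 2)*(k + 3)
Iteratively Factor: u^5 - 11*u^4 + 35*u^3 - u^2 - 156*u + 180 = (u - 3)*(u^4 - 8*u^3 + 11*u^2 + 32*u - 60) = (u - 3)*(u - 2)*(u^3 - 6*u^2 - u + 30) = (u - 3)^2*(u - 2)*(u^2 - 3*u - 10) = (u - 5)*(u - 3)^2*(u - 2)*(u + 2)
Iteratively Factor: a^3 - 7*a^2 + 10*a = (a)*(a^2 - 7*a + 10) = a*(a - 2)*(a - 5)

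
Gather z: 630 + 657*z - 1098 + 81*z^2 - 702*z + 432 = 81*z^2 - 45*z - 36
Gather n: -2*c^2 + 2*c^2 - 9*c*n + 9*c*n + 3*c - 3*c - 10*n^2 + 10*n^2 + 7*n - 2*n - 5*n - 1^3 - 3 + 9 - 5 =0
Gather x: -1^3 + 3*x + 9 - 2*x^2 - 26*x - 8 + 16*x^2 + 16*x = 14*x^2 - 7*x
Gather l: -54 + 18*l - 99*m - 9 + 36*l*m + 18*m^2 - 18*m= l*(36*m + 18) + 18*m^2 - 117*m - 63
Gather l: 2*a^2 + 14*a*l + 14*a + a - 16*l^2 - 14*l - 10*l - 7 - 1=2*a^2 + 15*a - 16*l^2 + l*(14*a - 24) - 8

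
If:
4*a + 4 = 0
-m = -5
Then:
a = -1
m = 5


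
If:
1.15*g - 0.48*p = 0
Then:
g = 0.417391304347826*p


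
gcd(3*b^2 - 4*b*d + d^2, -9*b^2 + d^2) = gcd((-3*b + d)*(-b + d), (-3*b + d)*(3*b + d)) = 3*b - d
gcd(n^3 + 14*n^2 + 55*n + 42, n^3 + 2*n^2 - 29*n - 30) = n^2 + 7*n + 6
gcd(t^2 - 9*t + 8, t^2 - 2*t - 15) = 1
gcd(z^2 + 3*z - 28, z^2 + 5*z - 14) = z + 7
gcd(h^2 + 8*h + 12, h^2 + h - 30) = h + 6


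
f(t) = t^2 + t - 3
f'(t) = 2*t + 1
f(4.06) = 17.54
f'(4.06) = 9.12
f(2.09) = 3.46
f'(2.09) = 5.18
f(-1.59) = -2.06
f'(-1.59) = -2.18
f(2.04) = 3.20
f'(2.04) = 5.08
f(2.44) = 5.39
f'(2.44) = 5.88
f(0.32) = -2.58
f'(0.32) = 1.64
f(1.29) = -0.05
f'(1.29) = 3.58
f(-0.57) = -3.25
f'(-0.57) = -0.14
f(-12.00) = 129.00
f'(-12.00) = -23.00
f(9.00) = 87.00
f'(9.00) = 19.00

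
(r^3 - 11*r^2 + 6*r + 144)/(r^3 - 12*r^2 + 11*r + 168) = (r - 6)/(r - 7)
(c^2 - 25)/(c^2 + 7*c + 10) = (c - 5)/(c + 2)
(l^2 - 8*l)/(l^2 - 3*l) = (l - 8)/(l - 3)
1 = 1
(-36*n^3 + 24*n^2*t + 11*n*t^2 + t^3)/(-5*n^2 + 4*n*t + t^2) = (36*n^2 + 12*n*t + t^2)/(5*n + t)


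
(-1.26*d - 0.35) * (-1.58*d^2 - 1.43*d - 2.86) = 1.9908*d^3 + 2.3548*d^2 + 4.1041*d + 1.001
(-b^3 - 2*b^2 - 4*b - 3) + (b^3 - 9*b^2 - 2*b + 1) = -11*b^2 - 6*b - 2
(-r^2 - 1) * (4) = -4*r^2 - 4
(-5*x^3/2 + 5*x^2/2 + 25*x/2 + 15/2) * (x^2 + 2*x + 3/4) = -5*x^5/2 - 5*x^4/2 + 125*x^3/8 + 275*x^2/8 + 195*x/8 + 45/8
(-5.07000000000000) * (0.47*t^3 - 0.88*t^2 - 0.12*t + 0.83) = -2.3829*t^3 + 4.4616*t^2 + 0.6084*t - 4.2081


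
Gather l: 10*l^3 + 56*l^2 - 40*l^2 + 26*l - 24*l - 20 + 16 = 10*l^3 + 16*l^2 + 2*l - 4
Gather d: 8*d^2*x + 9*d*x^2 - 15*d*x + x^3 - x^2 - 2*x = 8*d^2*x + d*(9*x^2 - 15*x) + x^3 - x^2 - 2*x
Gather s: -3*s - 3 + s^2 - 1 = s^2 - 3*s - 4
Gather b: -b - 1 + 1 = -b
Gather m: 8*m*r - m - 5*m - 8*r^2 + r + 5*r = m*(8*r - 6) - 8*r^2 + 6*r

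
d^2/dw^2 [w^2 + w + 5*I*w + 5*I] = 2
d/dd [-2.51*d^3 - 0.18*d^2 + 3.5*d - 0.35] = -7.53*d^2 - 0.36*d + 3.5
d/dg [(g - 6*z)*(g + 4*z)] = 2*g - 2*z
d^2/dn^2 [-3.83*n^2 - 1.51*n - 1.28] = -7.66000000000000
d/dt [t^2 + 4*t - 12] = 2*t + 4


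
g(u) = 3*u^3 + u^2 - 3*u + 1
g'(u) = 9*u^2 + 2*u - 3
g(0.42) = 0.14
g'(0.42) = -0.57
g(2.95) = 77.87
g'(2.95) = 81.22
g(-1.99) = -12.71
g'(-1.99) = 28.66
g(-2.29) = -22.91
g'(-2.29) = 39.62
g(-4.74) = -281.80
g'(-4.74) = 189.73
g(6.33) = 782.99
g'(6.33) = 370.28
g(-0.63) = 2.54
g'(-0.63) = -0.69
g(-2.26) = -21.74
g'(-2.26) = 38.45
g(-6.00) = -593.00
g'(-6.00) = 309.00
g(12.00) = 5293.00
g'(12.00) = 1317.00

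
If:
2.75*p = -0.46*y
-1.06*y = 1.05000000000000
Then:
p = 0.17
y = -0.99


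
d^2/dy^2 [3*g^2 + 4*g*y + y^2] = 2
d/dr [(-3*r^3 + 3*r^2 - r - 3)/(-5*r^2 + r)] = (15*r^4 - 6*r^3 - 2*r^2 - 30*r + 3)/(r^2*(25*r^2 - 10*r + 1))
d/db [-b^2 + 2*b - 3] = 2 - 2*b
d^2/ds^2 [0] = 0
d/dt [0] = 0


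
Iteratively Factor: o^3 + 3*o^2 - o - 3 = (o + 1)*(o^2 + 2*o - 3) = (o - 1)*(o + 1)*(o + 3)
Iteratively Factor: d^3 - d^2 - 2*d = (d + 1)*(d^2 - 2*d) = d*(d + 1)*(d - 2)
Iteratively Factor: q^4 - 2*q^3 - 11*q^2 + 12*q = (q - 1)*(q^3 - q^2 - 12*q) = (q - 1)*(q + 3)*(q^2 - 4*q) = (q - 4)*(q - 1)*(q + 3)*(q)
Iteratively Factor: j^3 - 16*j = (j)*(j^2 - 16) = j*(j - 4)*(j + 4)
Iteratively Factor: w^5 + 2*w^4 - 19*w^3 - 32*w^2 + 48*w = (w)*(w^4 + 2*w^3 - 19*w^2 - 32*w + 48) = w*(w - 4)*(w^3 + 6*w^2 + 5*w - 12) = w*(w - 4)*(w + 4)*(w^2 + 2*w - 3) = w*(w - 4)*(w + 3)*(w + 4)*(w - 1)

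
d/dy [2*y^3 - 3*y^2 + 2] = 6*y*(y - 1)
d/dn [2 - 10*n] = -10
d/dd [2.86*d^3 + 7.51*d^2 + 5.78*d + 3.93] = 8.58*d^2 + 15.02*d + 5.78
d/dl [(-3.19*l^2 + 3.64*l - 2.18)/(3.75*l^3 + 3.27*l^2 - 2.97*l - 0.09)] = (11.9625*l^4 - 27.3*l^3 + 22.0965*l^2 + 14.8314*l - 6.8022)/(14.0625*l^6 + 24.525*l^5 - 11.5821*l^4 - 20.0988*l^3 + 8.2323*l^2 + 0.5346*l + 0.0081)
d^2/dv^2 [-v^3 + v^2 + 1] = 2 - 6*v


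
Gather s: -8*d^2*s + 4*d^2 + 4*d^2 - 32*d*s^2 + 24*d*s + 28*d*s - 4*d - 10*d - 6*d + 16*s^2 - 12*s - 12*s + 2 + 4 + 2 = 8*d^2 - 20*d + s^2*(16 - 32*d) + s*(-8*d^2 + 52*d - 24) + 8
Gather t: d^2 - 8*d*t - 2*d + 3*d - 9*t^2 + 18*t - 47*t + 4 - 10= d^2 + d - 9*t^2 + t*(-8*d - 29) - 6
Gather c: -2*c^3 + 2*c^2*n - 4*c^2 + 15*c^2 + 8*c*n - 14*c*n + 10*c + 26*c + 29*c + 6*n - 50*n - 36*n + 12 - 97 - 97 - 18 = -2*c^3 + c^2*(2*n + 11) + c*(65 - 6*n) - 80*n - 200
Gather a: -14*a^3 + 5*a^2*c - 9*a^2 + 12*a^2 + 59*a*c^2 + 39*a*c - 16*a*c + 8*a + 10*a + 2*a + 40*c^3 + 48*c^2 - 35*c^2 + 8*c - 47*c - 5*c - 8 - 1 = -14*a^3 + a^2*(5*c + 3) + a*(59*c^2 + 23*c + 20) + 40*c^3 + 13*c^2 - 44*c - 9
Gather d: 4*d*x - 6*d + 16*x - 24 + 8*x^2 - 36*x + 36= d*(4*x - 6) + 8*x^2 - 20*x + 12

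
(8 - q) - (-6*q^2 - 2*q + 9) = 6*q^2 + q - 1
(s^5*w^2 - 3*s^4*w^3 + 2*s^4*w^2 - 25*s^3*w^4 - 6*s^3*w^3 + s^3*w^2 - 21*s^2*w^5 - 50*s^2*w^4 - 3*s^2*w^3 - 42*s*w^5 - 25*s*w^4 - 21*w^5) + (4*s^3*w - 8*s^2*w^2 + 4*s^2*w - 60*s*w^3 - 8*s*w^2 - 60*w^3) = s^5*w^2 - 3*s^4*w^3 + 2*s^4*w^2 - 25*s^3*w^4 - 6*s^3*w^3 + s^3*w^2 + 4*s^3*w - 21*s^2*w^5 - 50*s^2*w^4 - 3*s^2*w^3 - 8*s^2*w^2 + 4*s^2*w - 42*s*w^5 - 25*s*w^4 - 60*s*w^3 - 8*s*w^2 - 21*w^5 - 60*w^3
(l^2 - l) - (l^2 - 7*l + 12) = 6*l - 12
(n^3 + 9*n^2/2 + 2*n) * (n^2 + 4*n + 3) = n^5 + 17*n^4/2 + 23*n^3 + 43*n^2/2 + 6*n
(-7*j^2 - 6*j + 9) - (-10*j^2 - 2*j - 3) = 3*j^2 - 4*j + 12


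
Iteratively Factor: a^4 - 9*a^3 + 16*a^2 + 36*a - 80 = (a - 4)*(a^3 - 5*a^2 - 4*a + 20) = (a - 5)*(a - 4)*(a^2 - 4) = (a - 5)*(a - 4)*(a + 2)*(a - 2)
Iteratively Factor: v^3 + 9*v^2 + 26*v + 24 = (v + 3)*(v^2 + 6*v + 8) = (v + 3)*(v + 4)*(v + 2)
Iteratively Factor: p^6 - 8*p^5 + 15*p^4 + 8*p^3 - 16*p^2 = (p - 1)*(p^5 - 7*p^4 + 8*p^3 + 16*p^2) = p*(p - 1)*(p^4 - 7*p^3 + 8*p^2 + 16*p) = p*(p - 1)*(p + 1)*(p^3 - 8*p^2 + 16*p) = p*(p - 4)*(p - 1)*(p + 1)*(p^2 - 4*p) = p*(p - 4)^2*(p - 1)*(p + 1)*(p)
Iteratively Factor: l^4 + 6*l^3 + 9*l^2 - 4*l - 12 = (l + 2)*(l^3 + 4*l^2 + l - 6) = (l - 1)*(l + 2)*(l^2 + 5*l + 6) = (l - 1)*(l + 2)*(l + 3)*(l + 2)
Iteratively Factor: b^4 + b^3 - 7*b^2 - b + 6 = (b - 1)*(b^3 + 2*b^2 - 5*b - 6) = (b - 1)*(b + 3)*(b^2 - b - 2) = (b - 1)*(b + 1)*(b + 3)*(b - 2)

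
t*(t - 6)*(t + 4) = t^3 - 2*t^2 - 24*t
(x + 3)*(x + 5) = x^2 + 8*x + 15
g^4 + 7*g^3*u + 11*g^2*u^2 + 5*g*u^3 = g*(g + u)^2*(g + 5*u)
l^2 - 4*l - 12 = (l - 6)*(l + 2)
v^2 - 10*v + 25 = (v - 5)^2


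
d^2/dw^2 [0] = 0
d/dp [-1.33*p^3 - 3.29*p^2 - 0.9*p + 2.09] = -3.99*p^2 - 6.58*p - 0.9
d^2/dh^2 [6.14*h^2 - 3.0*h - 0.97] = 12.2800000000000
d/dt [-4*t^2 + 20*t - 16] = 20 - 8*t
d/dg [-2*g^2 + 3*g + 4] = 3 - 4*g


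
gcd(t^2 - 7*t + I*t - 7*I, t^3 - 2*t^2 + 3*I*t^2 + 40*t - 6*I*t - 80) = 1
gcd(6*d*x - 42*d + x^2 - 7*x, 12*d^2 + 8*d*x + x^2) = 6*d + x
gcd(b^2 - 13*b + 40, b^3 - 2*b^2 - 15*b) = b - 5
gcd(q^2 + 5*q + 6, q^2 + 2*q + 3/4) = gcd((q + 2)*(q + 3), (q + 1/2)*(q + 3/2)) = 1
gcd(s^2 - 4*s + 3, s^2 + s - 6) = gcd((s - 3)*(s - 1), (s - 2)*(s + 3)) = 1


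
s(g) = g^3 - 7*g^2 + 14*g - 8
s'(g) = 3*g^2 - 14*g + 14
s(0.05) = -7.32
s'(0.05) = 13.31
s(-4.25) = -270.70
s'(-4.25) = 127.69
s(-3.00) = -140.00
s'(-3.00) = 83.00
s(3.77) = -1.13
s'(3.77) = 3.86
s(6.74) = 74.55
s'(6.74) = 55.92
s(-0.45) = -15.81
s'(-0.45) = 20.91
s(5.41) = 21.20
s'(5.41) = 26.06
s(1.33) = 0.59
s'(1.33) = 0.69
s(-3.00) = -140.00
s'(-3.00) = 83.00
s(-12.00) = -2912.00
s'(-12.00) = 614.00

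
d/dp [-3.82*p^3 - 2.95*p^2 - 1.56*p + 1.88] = -11.46*p^2 - 5.9*p - 1.56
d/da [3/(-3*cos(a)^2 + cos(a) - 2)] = 3*(1 - 6*cos(a))*sin(a)/(3*sin(a)^2 + cos(a) - 5)^2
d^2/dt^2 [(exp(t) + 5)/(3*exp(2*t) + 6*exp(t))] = (exp(3*t) + 18*exp(2*t) + 30*exp(t) + 20)*exp(-t)/(3*(exp(3*t) + 6*exp(2*t) + 12*exp(t) + 8))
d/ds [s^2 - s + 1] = 2*s - 1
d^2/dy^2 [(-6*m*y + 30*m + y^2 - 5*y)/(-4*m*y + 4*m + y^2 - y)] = 2*((4*m - 2*y + 1)^2*(6*m*y - 30*m - y^2 + 5*y) - (4*m*y - 4*m - y^2 + y)^2 + (4*m*y - 4*m - y^2 + y)*(6*m*y - 30*m - y^2 + 5*y - (4*m - 2*y + 1)*(6*m - 2*y + 5)))/(4*m*y - 4*m - y^2 + y)^3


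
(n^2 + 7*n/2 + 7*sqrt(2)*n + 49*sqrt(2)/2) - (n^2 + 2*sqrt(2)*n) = 7*n/2 + 5*sqrt(2)*n + 49*sqrt(2)/2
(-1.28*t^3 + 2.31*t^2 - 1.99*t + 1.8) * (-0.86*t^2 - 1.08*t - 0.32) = 1.1008*t^5 - 0.6042*t^4 - 0.3738*t^3 - 0.138*t^2 - 1.3072*t - 0.576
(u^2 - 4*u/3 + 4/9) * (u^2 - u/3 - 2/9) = u^4 - 5*u^3/3 + 2*u^2/3 + 4*u/27 - 8/81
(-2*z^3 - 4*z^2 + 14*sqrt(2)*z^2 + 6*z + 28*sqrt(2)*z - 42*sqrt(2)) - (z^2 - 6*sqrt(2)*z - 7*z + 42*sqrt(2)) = -2*z^3 - 5*z^2 + 14*sqrt(2)*z^2 + 13*z + 34*sqrt(2)*z - 84*sqrt(2)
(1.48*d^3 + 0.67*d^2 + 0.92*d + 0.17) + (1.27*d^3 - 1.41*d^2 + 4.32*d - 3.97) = 2.75*d^3 - 0.74*d^2 + 5.24*d - 3.8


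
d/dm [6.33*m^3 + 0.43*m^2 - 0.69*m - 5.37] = 18.99*m^2 + 0.86*m - 0.69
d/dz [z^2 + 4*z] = 2*z + 4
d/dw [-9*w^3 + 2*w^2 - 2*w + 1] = -27*w^2 + 4*w - 2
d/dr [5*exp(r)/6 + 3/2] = 5*exp(r)/6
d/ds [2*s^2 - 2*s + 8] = 4*s - 2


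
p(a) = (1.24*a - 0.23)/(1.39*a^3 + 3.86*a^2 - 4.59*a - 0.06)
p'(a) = (1.24*a - 0.23)*(-4.17*a^2 - 7.72*a + 4.59)/(1.39*a^3 + 3.86*a^2 - 4.59*a - 0.06)^2 + 1.24/(1.39*a^3 + 3.86*a^2 - 4.59*a - 0.06)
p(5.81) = 0.02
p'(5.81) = -0.01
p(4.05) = 0.03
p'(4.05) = -0.02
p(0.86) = -3.12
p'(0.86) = -64.21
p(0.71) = -0.74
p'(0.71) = -3.96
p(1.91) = 0.14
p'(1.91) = -0.16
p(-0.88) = -0.22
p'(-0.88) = -0.09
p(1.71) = 0.18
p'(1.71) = -0.25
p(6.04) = 0.02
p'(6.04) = -0.01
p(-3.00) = -0.36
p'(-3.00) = 0.44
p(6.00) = 0.02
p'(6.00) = -0.01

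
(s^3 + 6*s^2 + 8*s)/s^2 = s + 6 + 8/s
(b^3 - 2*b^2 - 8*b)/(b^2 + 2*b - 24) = b*(b + 2)/(b + 6)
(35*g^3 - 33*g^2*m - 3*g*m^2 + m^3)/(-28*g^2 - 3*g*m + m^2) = (-5*g^2 + 4*g*m + m^2)/(4*g + m)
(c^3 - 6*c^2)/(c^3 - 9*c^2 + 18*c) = c/(c - 3)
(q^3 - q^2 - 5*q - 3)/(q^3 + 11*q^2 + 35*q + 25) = (q^2 - 2*q - 3)/(q^2 + 10*q + 25)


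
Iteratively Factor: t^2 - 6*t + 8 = (t - 2)*(t - 4)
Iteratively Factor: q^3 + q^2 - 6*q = (q - 2)*(q^2 + 3*q) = q*(q - 2)*(q + 3)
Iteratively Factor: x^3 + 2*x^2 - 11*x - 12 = (x - 3)*(x^2 + 5*x + 4) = (x - 3)*(x + 4)*(x + 1)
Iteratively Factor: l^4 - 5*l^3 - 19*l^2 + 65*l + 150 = (l - 5)*(l^3 - 19*l - 30) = (l - 5)^2*(l^2 + 5*l + 6) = (l - 5)^2*(l + 3)*(l + 2)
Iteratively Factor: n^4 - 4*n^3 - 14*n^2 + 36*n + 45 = (n - 3)*(n^3 - n^2 - 17*n - 15) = (n - 3)*(n + 3)*(n^2 - 4*n - 5) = (n - 5)*(n - 3)*(n + 3)*(n + 1)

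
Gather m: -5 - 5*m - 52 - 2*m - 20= -7*m - 77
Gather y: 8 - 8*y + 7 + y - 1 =14 - 7*y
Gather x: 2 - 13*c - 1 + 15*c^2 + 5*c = 15*c^2 - 8*c + 1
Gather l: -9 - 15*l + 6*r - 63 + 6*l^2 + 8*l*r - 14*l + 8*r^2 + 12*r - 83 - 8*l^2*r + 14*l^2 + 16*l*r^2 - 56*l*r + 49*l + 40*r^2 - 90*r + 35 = l^2*(20 - 8*r) + l*(16*r^2 - 48*r + 20) + 48*r^2 - 72*r - 120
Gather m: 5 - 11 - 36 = -42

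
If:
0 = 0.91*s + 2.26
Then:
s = -2.48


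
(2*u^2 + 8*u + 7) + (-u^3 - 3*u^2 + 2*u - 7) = -u^3 - u^2 + 10*u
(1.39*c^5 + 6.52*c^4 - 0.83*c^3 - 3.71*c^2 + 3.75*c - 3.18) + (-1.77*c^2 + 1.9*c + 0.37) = 1.39*c^5 + 6.52*c^4 - 0.83*c^3 - 5.48*c^2 + 5.65*c - 2.81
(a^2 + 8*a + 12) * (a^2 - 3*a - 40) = a^4 + 5*a^3 - 52*a^2 - 356*a - 480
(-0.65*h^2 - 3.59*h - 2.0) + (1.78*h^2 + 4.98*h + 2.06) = 1.13*h^2 + 1.39*h + 0.0600000000000001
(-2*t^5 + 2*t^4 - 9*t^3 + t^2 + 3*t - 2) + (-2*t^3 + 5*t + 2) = -2*t^5 + 2*t^4 - 11*t^3 + t^2 + 8*t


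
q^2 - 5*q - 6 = (q - 6)*(q + 1)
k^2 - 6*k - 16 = (k - 8)*(k + 2)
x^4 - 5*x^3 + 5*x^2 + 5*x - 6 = (x - 3)*(x - 2)*(x - 1)*(x + 1)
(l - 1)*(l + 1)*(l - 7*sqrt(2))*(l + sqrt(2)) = l^4 - 6*sqrt(2)*l^3 - 15*l^2 + 6*sqrt(2)*l + 14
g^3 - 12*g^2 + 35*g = g*(g - 7)*(g - 5)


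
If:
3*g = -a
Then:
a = -3*g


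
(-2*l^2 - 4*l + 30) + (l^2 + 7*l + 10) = -l^2 + 3*l + 40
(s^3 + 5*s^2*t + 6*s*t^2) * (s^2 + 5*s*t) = s^5 + 10*s^4*t + 31*s^3*t^2 + 30*s^2*t^3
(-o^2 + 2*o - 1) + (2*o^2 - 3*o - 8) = o^2 - o - 9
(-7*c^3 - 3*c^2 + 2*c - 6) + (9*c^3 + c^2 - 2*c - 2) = 2*c^3 - 2*c^2 - 8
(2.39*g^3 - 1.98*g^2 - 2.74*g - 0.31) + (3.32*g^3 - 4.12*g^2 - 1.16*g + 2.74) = 5.71*g^3 - 6.1*g^2 - 3.9*g + 2.43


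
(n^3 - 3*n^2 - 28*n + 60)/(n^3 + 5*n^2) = 1 - 8/n + 12/n^2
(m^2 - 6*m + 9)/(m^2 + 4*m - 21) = (m - 3)/(m + 7)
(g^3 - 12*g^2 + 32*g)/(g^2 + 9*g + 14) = g*(g^2 - 12*g + 32)/(g^2 + 9*g + 14)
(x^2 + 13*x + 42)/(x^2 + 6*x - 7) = (x + 6)/(x - 1)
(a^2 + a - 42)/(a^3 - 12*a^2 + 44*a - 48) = (a + 7)/(a^2 - 6*a + 8)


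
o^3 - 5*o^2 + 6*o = o*(o - 3)*(o - 2)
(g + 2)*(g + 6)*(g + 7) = g^3 + 15*g^2 + 68*g + 84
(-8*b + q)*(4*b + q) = -32*b^2 - 4*b*q + q^2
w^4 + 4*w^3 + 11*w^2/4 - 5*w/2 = w*(w - 1/2)*(w + 2)*(w + 5/2)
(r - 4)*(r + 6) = r^2 + 2*r - 24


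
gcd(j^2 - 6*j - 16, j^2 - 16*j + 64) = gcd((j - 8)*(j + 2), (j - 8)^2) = j - 8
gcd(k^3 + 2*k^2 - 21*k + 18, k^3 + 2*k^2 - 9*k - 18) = k - 3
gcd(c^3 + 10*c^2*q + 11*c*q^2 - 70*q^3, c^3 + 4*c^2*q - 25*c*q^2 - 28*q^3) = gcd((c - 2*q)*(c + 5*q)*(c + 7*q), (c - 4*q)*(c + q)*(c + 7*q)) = c + 7*q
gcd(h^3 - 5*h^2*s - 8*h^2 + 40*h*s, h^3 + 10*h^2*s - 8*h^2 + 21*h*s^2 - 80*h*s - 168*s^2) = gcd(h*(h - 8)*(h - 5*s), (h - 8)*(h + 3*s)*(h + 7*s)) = h - 8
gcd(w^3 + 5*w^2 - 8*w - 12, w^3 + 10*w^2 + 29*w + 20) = w + 1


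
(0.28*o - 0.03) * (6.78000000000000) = 1.8984*o - 0.2034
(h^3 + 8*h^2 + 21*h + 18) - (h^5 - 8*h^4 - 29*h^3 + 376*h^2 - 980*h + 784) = -h^5 + 8*h^4 + 30*h^3 - 368*h^2 + 1001*h - 766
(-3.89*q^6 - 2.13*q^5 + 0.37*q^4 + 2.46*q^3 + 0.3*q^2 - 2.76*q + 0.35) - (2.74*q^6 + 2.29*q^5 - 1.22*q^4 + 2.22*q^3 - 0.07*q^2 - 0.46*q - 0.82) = -6.63*q^6 - 4.42*q^5 + 1.59*q^4 + 0.24*q^3 + 0.37*q^2 - 2.3*q + 1.17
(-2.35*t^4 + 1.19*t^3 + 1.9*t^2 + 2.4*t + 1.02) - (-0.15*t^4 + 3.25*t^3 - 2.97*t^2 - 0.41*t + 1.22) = -2.2*t^4 - 2.06*t^3 + 4.87*t^2 + 2.81*t - 0.2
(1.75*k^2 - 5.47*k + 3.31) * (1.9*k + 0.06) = 3.325*k^3 - 10.288*k^2 + 5.9608*k + 0.1986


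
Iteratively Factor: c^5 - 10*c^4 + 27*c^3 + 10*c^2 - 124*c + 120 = (c + 2)*(c^4 - 12*c^3 + 51*c^2 - 92*c + 60) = (c - 5)*(c + 2)*(c^3 - 7*c^2 + 16*c - 12) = (c - 5)*(c - 3)*(c + 2)*(c^2 - 4*c + 4) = (c - 5)*(c - 3)*(c - 2)*(c + 2)*(c - 2)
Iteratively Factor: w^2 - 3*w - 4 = (w - 4)*(w + 1)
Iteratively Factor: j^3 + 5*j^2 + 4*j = (j + 4)*(j^2 + j) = j*(j + 4)*(j + 1)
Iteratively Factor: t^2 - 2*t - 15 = (t + 3)*(t - 5)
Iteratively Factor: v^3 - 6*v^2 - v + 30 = (v + 2)*(v^2 - 8*v + 15) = (v - 5)*(v + 2)*(v - 3)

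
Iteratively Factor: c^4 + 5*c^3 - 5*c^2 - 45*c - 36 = (c + 3)*(c^3 + 2*c^2 - 11*c - 12) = (c - 3)*(c + 3)*(c^2 + 5*c + 4) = (c - 3)*(c + 1)*(c + 3)*(c + 4)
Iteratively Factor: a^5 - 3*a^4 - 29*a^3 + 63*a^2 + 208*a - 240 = (a - 4)*(a^4 + a^3 - 25*a^2 - 37*a + 60) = (a - 4)*(a + 4)*(a^3 - 3*a^2 - 13*a + 15) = (a - 4)*(a + 3)*(a + 4)*(a^2 - 6*a + 5) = (a - 5)*(a - 4)*(a + 3)*(a + 4)*(a - 1)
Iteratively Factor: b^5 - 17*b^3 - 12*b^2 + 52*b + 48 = (b + 3)*(b^4 - 3*b^3 - 8*b^2 + 12*b + 16) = (b - 4)*(b + 3)*(b^3 + b^2 - 4*b - 4) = (b - 4)*(b + 1)*(b + 3)*(b^2 - 4) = (b - 4)*(b - 2)*(b + 1)*(b + 3)*(b + 2)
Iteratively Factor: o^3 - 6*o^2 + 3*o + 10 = (o - 2)*(o^2 - 4*o - 5) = (o - 2)*(o + 1)*(o - 5)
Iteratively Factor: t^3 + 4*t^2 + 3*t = (t + 1)*(t^2 + 3*t) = t*(t + 1)*(t + 3)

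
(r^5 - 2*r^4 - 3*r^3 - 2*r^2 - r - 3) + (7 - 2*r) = r^5 - 2*r^4 - 3*r^3 - 2*r^2 - 3*r + 4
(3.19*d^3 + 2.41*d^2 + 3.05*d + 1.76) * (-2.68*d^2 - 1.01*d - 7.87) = -8.5492*d^5 - 9.6807*d^4 - 35.7134*d^3 - 26.764*d^2 - 25.7811*d - 13.8512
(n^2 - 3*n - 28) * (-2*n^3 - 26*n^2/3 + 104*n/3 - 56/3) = -2*n^5 - 8*n^4/3 + 350*n^3/3 + 120*n^2 - 2744*n/3 + 1568/3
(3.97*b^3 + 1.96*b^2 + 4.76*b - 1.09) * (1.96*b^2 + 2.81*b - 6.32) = 7.7812*b^5 + 14.9973*b^4 - 10.2532*b^3 - 1.148*b^2 - 33.1461*b + 6.8888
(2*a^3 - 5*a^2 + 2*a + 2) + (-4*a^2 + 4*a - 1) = 2*a^3 - 9*a^2 + 6*a + 1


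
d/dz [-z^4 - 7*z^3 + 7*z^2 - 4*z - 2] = -4*z^3 - 21*z^2 + 14*z - 4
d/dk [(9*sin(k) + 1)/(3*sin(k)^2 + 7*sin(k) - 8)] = (-6*sin(k) + 27*cos(k)^2 - 106)*cos(k)/(3*sin(k)^2 + 7*sin(k) - 8)^2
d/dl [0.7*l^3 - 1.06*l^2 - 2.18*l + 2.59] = 2.1*l^2 - 2.12*l - 2.18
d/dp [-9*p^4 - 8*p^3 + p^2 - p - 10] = -36*p^3 - 24*p^2 + 2*p - 1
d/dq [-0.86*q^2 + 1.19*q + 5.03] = 1.19 - 1.72*q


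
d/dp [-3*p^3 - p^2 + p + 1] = -9*p^2 - 2*p + 1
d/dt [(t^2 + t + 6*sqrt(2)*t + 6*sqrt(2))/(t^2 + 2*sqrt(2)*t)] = (-4*sqrt(2)*t^2 - t^2 - 12*sqrt(2)*t - 24)/(t^2*(t^2 + 4*sqrt(2)*t + 8))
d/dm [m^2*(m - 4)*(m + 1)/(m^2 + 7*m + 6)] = 2*m*(m^2 + 7*m - 24)/(m^2 + 12*m + 36)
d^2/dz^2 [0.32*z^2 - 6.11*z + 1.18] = 0.640000000000000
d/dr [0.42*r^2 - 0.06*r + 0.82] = 0.84*r - 0.06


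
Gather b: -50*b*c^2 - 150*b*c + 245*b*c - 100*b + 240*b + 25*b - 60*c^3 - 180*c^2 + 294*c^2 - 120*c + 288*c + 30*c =b*(-50*c^2 + 95*c + 165) - 60*c^3 + 114*c^2 + 198*c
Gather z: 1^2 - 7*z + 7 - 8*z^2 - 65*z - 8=-8*z^2 - 72*z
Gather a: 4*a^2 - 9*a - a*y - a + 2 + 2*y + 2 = 4*a^2 + a*(-y - 10) + 2*y + 4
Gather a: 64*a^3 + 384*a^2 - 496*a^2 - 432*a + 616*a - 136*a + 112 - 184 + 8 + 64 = 64*a^3 - 112*a^2 + 48*a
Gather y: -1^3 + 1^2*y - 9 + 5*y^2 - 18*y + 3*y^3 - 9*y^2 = 3*y^3 - 4*y^2 - 17*y - 10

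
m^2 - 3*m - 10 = (m - 5)*(m + 2)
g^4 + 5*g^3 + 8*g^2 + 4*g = g*(g + 1)*(g + 2)^2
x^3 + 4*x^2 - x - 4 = (x - 1)*(x + 1)*(x + 4)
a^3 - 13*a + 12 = (a - 3)*(a - 1)*(a + 4)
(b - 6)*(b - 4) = b^2 - 10*b + 24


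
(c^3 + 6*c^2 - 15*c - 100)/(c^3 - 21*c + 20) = (c + 5)/(c - 1)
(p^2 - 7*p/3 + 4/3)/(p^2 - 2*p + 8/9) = 3*(p - 1)/(3*p - 2)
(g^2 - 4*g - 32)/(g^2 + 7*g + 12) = (g - 8)/(g + 3)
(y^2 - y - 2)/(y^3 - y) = (y - 2)/(y*(y - 1))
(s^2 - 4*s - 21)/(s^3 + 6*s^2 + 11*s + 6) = (s - 7)/(s^2 + 3*s + 2)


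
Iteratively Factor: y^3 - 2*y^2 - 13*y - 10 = (y - 5)*(y^2 + 3*y + 2) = (y - 5)*(y + 2)*(y + 1)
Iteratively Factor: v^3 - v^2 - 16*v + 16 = (v + 4)*(v^2 - 5*v + 4) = (v - 1)*(v + 4)*(v - 4)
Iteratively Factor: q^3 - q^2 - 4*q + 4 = (q - 2)*(q^2 + q - 2) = (q - 2)*(q - 1)*(q + 2)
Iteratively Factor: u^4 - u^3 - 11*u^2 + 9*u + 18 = (u - 2)*(u^3 + u^2 - 9*u - 9) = (u - 2)*(u + 3)*(u^2 - 2*u - 3) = (u - 3)*(u - 2)*(u + 3)*(u + 1)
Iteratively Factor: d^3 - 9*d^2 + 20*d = (d - 4)*(d^2 - 5*d) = d*(d - 4)*(d - 5)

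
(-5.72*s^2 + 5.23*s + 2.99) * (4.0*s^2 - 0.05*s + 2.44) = -22.88*s^4 + 21.206*s^3 - 2.2583*s^2 + 12.6117*s + 7.2956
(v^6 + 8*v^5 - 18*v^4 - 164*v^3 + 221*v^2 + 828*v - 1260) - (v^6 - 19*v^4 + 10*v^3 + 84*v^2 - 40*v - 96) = 8*v^5 + v^4 - 174*v^3 + 137*v^2 + 868*v - 1164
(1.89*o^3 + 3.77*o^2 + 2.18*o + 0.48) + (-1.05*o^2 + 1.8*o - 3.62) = 1.89*o^3 + 2.72*o^2 + 3.98*o - 3.14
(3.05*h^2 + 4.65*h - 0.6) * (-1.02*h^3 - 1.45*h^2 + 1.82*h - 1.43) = -3.111*h^5 - 9.1655*h^4 - 0.5795*h^3 + 4.9715*h^2 - 7.7415*h + 0.858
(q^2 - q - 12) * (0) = 0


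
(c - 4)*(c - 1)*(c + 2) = c^3 - 3*c^2 - 6*c + 8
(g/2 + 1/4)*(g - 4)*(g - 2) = g^3/2 - 11*g^2/4 + 5*g/2 + 2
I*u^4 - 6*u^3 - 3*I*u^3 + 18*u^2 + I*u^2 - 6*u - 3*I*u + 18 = (u - 3)*(u + I)*(u + 6*I)*(I*u + 1)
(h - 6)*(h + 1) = h^2 - 5*h - 6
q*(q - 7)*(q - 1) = q^3 - 8*q^2 + 7*q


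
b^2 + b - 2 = (b - 1)*(b + 2)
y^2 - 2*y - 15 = (y - 5)*(y + 3)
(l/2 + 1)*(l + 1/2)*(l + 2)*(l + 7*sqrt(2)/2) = l^4/2 + 9*l^3/4 + 7*sqrt(2)*l^3/4 + 3*l^2 + 63*sqrt(2)*l^2/8 + l + 21*sqrt(2)*l/2 + 7*sqrt(2)/2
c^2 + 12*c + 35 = (c + 5)*(c + 7)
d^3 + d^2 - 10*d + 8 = (d - 2)*(d - 1)*(d + 4)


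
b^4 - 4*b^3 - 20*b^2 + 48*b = b*(b - 6)*(b - 2)*(b + 4)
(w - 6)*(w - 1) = w^2 - 7*w + 6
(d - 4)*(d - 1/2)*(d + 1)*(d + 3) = d^4 - d^3/2 - 13*d^2 - 11*d/2 + 6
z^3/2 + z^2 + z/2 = z*(z/2 + 1/2)*(z + 1)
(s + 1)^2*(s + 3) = s^3 + 5*s^2 + 7*s + 3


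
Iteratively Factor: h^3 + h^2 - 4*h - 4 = (h + 1)*(h^2 - 4) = (h + 1)*(h + 2)*(h - 2)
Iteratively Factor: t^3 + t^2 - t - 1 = (t + 1)*(t^2 - 1) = (t + 1)^2*(t - 1)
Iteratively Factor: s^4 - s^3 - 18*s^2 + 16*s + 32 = (s + 4)*(s^3 - 5*s^2 + 2*s + 8) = (s - 4)*(s + 4)*(s^2 - s - 2) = (s - 4)*(s - 2)*(s + 4)*(s + 1)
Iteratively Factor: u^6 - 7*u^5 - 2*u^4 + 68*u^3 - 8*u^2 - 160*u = (u - 5)*(u^5 - 2*u^4 - 12*u^3 + 8*u^2 + 32*u) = (u - 5)*(u - 2)*(u^4 - 12*u^2 - 16*u) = (u - 5)*(u - 2)*(u + 2)*(u^3 - 2*u^2 - 8*u) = (u - 5)*(u - 2)*(u + 2)^2*(u^2 - 4*u) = (u - 5)*(u - 4)*(u - 2)*(u + 2)^2*(u)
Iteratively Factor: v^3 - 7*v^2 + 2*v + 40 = (v - 5)*(v^2 - 2*v - 8) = (v - 5)*(v + 2)*(v - 4)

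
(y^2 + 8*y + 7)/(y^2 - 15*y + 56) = (y^2 + 8*y + 7)/(y^2 - 15*y + 56)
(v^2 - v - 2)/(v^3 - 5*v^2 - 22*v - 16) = (v - 2)/(v^2 - 6*v - 16)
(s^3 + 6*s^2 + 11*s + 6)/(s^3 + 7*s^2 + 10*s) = (s^2 + 4*s + 3)/(s*(s + 5))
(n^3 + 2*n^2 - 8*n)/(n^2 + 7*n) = (n^2 + 2*n - 8)/(n + 7)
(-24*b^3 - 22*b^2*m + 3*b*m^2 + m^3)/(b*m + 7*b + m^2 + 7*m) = (-24*b^2 + 2*b*m + m^2)/(m + 7)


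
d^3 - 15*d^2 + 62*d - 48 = (d - 8)*(d - 6)*(d - 1)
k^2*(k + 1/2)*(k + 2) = k^4 + 5*k^3/2 + k^2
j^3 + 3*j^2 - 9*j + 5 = (j - 1)^2*(j + 5)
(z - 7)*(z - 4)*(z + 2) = z^3 - 9*z^2 + 6*z + 56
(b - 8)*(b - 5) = b^2 - 13*b + 40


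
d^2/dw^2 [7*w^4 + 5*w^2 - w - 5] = 84*w^2 + 10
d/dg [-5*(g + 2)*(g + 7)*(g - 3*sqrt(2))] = -15*g^2 - 90*g + 30*sqrt(2)*g - 70 + 135*sqrt(2)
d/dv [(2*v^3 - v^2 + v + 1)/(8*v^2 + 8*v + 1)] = (16*v^4 + 32*v^3 - 10*v^2 - 18*v - 7)/(64*v^4 + 128*v^3 + 80*v^2 + 16*v + 1)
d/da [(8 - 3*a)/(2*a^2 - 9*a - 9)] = (6*a^2 - 32*a + 99)/(4*a^4 - 36*a^3 + 45*a^2 + 162*a + 81)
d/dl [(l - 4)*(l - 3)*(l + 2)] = 3*l^2 - 10*l - 2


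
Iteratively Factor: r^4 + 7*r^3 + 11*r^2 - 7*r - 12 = (r - 1)*(r^3 + 8*r^2 + 19*r + 12) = (r - 1)*(r + 1)*(r^2 + 7*r + 12) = (r - 1)*(r + 1)*(r + 4)*(r + 3)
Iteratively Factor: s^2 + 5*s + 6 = (s + 3)*(s + 2)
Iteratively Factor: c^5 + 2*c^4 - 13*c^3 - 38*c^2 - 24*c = (c + 2)*(c^4 - 13*c^2 - 12*c) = (c + 1)*(c + 2)*(c^3 - c^2 - 12*c) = (c + 1)*(c + 2)*(c + 3)*(c^2 - 4*c) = c*(c + 1)*(c + 2)*(c + 3)*(c - 4)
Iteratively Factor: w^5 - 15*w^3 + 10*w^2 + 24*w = (w - 2)*(w^4 + 2*w^3 - 11*w^2 - 12*w) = (w - 2)*(w + 1)*(w^3 + w^2 - 12*w) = w*(w - 2)*(w + 1)*(w^2 + w - 12) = w*(w - 2)*(w + 1)*(w + 4)*(w - 3)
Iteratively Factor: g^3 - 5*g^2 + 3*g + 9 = (g - 3)*(g^2 - 2*g - 3) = (g - 3)*(g + 1)*(g - 3)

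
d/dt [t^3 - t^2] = t*(3*t - 2)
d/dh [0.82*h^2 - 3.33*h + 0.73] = 1.64*h - 3.33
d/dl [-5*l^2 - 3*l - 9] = -10*l - 3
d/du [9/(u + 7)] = -9/(u + 7)^2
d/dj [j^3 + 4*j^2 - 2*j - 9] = 3*j^2 + 8*j - 2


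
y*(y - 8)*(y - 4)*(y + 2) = y^4 - 10*y^3 + 8*y^2 + 64*y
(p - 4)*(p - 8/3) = p^2 - 20*p/3 + 32/3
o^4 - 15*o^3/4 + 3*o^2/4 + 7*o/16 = o*(o - 7/2)*(o - 1/2)*(o + 1/4)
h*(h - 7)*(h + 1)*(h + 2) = h^4 - 4*h^3 - 19*h^2 - 14*h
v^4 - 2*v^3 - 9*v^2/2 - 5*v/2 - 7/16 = (v - 7/2)*(v + 1/2)^3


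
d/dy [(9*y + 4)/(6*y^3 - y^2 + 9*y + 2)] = (54*y^3 - 9*y^2 + 81*y - (9*y + 4)*(18*y^2 - 2*y + 9) + 18)/(6*y^3 - y^2 + 9*y + 2)^2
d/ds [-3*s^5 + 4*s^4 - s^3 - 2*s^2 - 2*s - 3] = -15*s^4 + 16*s^3 - 3*s^2 - 4*s - 2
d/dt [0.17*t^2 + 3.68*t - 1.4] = 0.34*t + 3.68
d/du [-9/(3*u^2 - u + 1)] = 9*(6*u - 1)/(3*u^2 - u + 1)^2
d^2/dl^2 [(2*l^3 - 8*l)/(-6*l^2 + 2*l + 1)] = 4*(134*l^3 - 6*l^2 + 69*l - 8)/(216*l^6 - 216*l^5 - 36*l^4 + 64*l^3 + 6*l^2 - 6*l - 1)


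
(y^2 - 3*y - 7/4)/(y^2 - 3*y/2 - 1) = (y - 7/2)/(y - 2)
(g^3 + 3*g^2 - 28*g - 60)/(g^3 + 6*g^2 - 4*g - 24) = (g - 5)/(g - 2)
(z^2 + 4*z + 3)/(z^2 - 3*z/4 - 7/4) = 4*(z + 3)/(4*z - 7)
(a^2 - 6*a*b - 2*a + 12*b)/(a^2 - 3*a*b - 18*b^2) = (a - 2)/(a + 3*b)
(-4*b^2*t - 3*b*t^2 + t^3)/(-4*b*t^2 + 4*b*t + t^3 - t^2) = (b + t)/(t - 1)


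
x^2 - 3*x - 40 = (x - 8)*(x + 5)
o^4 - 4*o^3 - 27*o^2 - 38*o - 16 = (o - 8)*(o + 1)^2*(o + 2)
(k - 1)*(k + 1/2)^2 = k^3 - 3*k/4 - 1/4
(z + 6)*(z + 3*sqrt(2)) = z^2 + 3*sqrt(2)*z + 6*z + 18*sqrt(2)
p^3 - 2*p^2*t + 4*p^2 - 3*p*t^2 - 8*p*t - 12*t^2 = (p + 4)*(p - 3*t)*(p + t)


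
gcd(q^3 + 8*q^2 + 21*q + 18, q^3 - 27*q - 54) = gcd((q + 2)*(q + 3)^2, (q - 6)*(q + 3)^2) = q^2 + 6*q + 9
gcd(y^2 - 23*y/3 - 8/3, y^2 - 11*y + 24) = y - 8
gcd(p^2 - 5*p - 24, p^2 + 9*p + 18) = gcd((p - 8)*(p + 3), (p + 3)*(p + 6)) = p + 3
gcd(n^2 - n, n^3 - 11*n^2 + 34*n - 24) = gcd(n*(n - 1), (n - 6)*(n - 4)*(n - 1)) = n - 1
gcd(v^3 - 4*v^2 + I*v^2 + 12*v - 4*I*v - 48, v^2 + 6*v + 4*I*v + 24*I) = v + 4*I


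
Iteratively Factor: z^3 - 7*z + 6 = (z + 3)*(z^2 - 3*z + 2) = (z - 1)*(z + 3)*(z - 2)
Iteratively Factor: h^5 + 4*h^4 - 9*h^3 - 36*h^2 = (h)*(h^4 + 4*h^3 - 9*h^2 - 36*h) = h*(h - 3)*(h^3 + 7*h^2 + 12*h) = h*(h - 3)*(h + 4)*(h^2 + 3*h) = h^2*(h - 3)*(h + 4)*(h + 3)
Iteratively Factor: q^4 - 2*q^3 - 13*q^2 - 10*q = (q)*(q^3 - 2*q^2 - 13*q - 10) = q*(q + 1)*(q^2 - 3*q - 10) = q*(q + 1)*(q + 2)*(q - 5)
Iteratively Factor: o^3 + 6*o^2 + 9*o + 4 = (o + 4)*(o^2 + 2*o + 1) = (o + 1)*(o + 4)*(o + 1)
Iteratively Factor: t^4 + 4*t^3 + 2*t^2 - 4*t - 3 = (t + 3)*(t^3 + t^2 - t - 1) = (t - 1)*(t + 3)*(t^2 + 2*t + 1) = (t - 1)*(t + 1)*(t + 3)*(t + 1)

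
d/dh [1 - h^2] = -2*h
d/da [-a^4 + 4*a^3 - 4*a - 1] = -4*a^3 + 12*a^2 - 4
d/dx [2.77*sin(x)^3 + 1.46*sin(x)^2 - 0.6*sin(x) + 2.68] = (8.31*sin(x)^2 + 2.92*sin(x) - 0.6)*cos(x)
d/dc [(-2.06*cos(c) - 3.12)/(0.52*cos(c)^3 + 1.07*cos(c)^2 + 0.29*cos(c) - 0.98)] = -(2.1424*cos(c)^3 + 7.0714*cos(c)^2 + 6.6768*cos(c) + 2.9236)*sin(c)/(0.52*cos(c)^3 + 1.07*cos(c)^2 + 0.29*cos(c) - 0.98)^2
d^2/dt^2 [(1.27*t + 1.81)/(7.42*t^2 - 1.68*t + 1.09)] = ((1.27*t + 1.81)*(14.84*t - 1.68)*(29.68*t - 3.36) - (56.5404*t + 22.5932)*(7.42*t^2 - 1.68*t + 1.09))/(7.42*t^2 - 1.68*t + 1.09)^3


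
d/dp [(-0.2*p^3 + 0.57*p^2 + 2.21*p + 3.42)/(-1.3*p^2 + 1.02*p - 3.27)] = (0.26*p^4 - 0.408*p^3 + 5.4164*p^2 + 5.1642*p - 10.7151)/(1.69*p^4 - 2.652*p^3 + 9.5424*p^2 - 6.6708*p + 10.6929)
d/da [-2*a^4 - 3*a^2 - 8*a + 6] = -8*a^3 - 6*a - 8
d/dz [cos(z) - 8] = -sin(z)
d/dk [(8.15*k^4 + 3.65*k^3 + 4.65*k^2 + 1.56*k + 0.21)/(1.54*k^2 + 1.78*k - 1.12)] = (25.102*k^5 + 49.142*k^4 - 23.518*k^3 - 6.3894*k^2 - 11.0628*k - 2.121)/(2.3716*k^4 + 5.4824*k^3 - 0.2812*k^2 - 3.9872*k + 1.2544)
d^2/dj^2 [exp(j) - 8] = exp(j)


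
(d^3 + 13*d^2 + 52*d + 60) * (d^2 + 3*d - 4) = d^5 + 16*d^4 + 87*d^3 + 164*d^2 - 28*d - 240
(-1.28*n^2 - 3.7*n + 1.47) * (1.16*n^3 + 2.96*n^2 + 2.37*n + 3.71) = -1.4848*n^5 - 8.0808*n^4 - 12.2804*n^3 - 9.1666*n^2 - 10.2431*n + 5.4537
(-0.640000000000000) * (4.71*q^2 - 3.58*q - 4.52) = -3.0144*q^2 + 2.2912*q + 2.8928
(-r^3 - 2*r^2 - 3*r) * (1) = -r^3 - 2*r^2 - 3*r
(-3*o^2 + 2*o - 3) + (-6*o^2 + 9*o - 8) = -9*o^2 + 11*o - 11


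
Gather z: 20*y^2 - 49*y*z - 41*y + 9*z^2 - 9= 20*y^2 - 49*y*z - 41*y + 9*z^2 - 9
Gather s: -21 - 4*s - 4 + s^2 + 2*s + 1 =s^2 - 2*s - 24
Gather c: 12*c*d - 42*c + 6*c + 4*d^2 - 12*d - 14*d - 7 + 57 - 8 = c*(12*d - 36) + 4*d^2 - 26*d + 42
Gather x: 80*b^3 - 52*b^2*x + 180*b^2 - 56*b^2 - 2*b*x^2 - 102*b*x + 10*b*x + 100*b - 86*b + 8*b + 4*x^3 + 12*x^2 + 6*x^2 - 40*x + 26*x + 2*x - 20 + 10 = 80*b^3 + 124*b^2 + 22*b + 4*x^3 + x^2*(18 - 2*b) + x*(-52*b^2 - 92*b - 12) - 10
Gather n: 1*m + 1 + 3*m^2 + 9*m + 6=3*m^2 + 10*m + 7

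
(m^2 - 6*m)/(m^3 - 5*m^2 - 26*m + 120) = m/(m^2 + m - 20)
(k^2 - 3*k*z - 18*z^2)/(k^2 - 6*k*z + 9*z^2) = (k^2 - 3*k*z - 18*z^2)/(k^2 - 6*k*z + 9*z^2)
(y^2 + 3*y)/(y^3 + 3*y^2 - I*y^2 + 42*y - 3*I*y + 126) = y/(y^2 - I*y + 42)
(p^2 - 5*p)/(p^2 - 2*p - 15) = p/(p + 3)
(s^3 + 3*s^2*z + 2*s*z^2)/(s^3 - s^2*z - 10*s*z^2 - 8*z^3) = s/(s - 4*z)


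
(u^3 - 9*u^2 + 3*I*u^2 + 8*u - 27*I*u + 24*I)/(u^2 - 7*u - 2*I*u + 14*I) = (u^3 + 3*u^2*(-3 + I) + u*(8 - 27*I) + 24*I)/(u^2 - u*(7 + 2*I) + 14*I)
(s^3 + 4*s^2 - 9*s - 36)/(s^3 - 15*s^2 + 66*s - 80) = (s^3 + 4*s^2 - 9*s - 36)/(s^3 - 15*s^2 + 66*s - 80)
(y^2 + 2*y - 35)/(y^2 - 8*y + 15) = (y + 7)/(y - 3)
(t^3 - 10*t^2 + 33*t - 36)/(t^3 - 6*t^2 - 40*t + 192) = (t^2 - 6*t + 9)/(t^2 - 2*t - 48)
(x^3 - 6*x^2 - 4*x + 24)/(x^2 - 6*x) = x - 4/x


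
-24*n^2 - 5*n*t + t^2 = (-8*n + t)*(3*n + t)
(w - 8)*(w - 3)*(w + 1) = w^3 - 10*w^2 + 13*w + 24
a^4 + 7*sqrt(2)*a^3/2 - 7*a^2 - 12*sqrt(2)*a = a*(a - 3*sqrt(2)/2)*(a + sqrt(2))*(a + 4*sqrt(2))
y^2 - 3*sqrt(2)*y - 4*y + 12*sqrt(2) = (y - 4)*(y - 3*sqrt(2))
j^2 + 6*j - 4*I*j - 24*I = (j + 6)*(j - 4*I)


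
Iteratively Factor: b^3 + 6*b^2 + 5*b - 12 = (b + 3)*(b^2 + 3*b - 4) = (b - 1)*(b + 3)*(b + 4)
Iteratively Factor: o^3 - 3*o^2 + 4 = (o - 2)*(o^2 - o - 2) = (o - 2)^2*(o + 1)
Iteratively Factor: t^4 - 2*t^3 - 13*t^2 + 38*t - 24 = (t + 4)*(t^3 - 6*t^2 + 11*t - 6) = (t - 1)*(t + 4)*(t^2 - 5*t + 6) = (t - 2)*(t - 1)*(t + 4)*(t - 3)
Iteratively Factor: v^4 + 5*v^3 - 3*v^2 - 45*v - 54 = (v - 3)*(v^3 + 8*v^2 + 21*v + 18) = (v - 3)*(v + 3)*(v^2 + 5*v + 6) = (v - 3)*(v + 3)^2*(v + 2)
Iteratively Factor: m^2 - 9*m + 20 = (m - 5)*(m - 4)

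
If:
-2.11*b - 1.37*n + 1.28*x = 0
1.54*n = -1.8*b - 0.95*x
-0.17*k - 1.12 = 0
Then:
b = 4.1775593566505*x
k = -6.59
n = -5.4997447025785*x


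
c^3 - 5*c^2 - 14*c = c*(c - 7)*(c + 2)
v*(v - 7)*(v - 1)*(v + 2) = v^4 - 6*v^3 - 9*v^2 + 14*v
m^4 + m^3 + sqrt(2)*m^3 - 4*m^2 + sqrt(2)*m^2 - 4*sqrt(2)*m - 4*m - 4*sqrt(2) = (m - 2)*(m + 1)*(m + 2)*(m + sqrt(2))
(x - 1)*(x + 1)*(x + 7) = x^3 + 7*x^2 - x - 7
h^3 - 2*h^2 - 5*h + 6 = (h - 3)*(h - 1)*(h + 2)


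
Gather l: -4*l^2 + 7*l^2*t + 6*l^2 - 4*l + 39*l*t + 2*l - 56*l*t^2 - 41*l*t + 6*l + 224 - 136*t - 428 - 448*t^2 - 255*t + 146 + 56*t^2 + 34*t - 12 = l^2*(7*t + 2) + l*(-56*t^2 - 2*t + 4) - 392*t^2 - 357*t - 70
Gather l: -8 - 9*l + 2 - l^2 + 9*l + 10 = 4 - l^2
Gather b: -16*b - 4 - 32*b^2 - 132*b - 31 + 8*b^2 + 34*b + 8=-24*b^2 - 114*b - 27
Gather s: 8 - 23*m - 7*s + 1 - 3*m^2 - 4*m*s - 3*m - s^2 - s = -3*m^2 - 26*m - s^2 + s*(-4*m - 8) + 9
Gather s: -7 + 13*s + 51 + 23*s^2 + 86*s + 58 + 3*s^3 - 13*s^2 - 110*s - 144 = 3*s^3 + 10*s^2 - 11*s - 42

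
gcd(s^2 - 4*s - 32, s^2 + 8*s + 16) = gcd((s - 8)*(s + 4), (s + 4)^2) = s + 4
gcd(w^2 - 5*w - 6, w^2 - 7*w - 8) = w + 1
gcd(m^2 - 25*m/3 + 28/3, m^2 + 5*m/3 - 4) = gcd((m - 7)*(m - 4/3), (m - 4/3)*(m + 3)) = m - 4/3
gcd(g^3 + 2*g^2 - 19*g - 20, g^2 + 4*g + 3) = g + 1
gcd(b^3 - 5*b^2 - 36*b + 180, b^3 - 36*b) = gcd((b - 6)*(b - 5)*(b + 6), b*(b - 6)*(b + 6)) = b^2 - 36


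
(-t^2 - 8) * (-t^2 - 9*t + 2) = t^4 + 9*t^3 + 6*t^2 + 72*t - 16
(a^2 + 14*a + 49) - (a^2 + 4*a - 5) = 10*a + 54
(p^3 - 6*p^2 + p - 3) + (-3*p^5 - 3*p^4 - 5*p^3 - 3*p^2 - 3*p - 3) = -3*p^5 - 3*p^4 - 4*p^3 - 9*p^2 - 2*p - 6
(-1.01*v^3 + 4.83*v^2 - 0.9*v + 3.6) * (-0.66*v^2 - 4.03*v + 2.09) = 0.6666*v^5 + 0.8825*v^4 - 20.9818*v^3 + 11.3457*v^2 - 16.389*v + 7.524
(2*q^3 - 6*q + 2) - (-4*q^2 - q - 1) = 2*q^3 + 4*q^2 - 5*q + 3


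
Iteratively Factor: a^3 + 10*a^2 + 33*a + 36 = (a + 3)*(a^2 + 7*a + 12) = (a + 3)^2*(a + 4)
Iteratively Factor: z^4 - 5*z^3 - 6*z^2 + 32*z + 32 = (z + 1)*(z^3 - 6*z^2 + 32) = (z - 4)*(z + 1)*(z^2 - 2*z - 8) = (z - 4)^2*(z + 1)*(z + 2)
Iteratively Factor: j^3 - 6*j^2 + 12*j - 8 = (j - 2)*(j^2 - 4*j + 4) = (j - 2)^2*(j - 2)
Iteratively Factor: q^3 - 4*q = (q)*(q^2 - 4) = q*(q + 2)*(q - 2)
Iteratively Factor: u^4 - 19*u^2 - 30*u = (u + 2)*(u^3 - 2*u^2 - 15*u) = (u + 2)*(u + 3)*(u^2 - 5*u) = (u - 5)*(u + 2)*(u + 3)*(u)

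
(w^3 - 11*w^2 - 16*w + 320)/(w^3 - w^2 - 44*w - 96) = (w^2 - 3*w - 40)/(w^2 + 7*w + 12)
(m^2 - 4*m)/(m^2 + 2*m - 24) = m/(m + 6)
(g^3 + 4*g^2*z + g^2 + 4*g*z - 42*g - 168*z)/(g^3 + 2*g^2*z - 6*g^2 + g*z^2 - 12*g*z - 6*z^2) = (g^2 + 4*g*z + 7*g + 28*z)/(g^2 + 2*g*z + z^2)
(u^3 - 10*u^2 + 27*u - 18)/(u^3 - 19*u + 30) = (u^2 - 7*u + 6)/(u^2 + 3*u - 10)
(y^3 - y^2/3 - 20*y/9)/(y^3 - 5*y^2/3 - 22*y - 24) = y*(3*y - 5)/(3*(y^2 - 3*y - 18))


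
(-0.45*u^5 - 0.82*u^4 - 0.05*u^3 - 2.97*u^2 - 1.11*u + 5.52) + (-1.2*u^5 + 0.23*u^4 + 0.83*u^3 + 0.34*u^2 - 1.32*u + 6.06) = -1.65*u^5 - 0.59*u^4 + 0.78*u^3 - 2.63*u^2 - 2.43*u + 11.58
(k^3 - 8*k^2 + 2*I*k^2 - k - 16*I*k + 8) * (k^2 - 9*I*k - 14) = k^5 - 8*k^4 - 7*I*k^4 + 3*k^3 + 56*I*k^3 - 24*k^2 - 19*I*k^2 + 14*k + 152*I*k - 112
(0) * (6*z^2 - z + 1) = 0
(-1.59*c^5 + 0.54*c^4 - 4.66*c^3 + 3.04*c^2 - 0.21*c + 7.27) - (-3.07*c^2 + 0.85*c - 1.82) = -1.59*c^5 + 0.54*c^4 - 4.66*c^3 + 6.11*c^2 - 1.06*c + 9.09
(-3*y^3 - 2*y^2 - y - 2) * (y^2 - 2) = -3*y^5 - 2*y^4 + 5*y^3 + 2*y^2 + 2*y + 4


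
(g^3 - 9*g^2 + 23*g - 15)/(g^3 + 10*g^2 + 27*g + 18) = (g^3 - 9*g^2 + 23*g - 15)/(g^3 + 10*g^2 + 27*g + 18)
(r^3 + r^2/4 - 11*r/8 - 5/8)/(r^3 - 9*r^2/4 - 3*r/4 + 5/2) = (r + 1/2)/(r - 2)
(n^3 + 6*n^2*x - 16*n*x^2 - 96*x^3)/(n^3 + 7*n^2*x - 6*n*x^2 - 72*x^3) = (-n + 4*x)/(-n + 3*x)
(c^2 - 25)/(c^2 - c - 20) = (c + 5)/(c + 4)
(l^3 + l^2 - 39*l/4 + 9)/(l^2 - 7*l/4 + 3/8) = 2*(2*l^2 + 5*l - 12)/(4*l - 1)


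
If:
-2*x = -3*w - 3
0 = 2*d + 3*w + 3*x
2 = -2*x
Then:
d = 4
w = -5/3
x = -1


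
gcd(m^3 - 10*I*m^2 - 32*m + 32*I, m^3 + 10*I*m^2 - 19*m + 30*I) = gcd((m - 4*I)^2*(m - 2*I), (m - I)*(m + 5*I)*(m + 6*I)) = 1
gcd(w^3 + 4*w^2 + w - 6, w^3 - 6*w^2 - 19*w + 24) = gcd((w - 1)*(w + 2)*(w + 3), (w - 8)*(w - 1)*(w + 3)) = w^2 + 2*w - 3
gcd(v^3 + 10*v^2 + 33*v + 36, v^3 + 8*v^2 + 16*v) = v + 4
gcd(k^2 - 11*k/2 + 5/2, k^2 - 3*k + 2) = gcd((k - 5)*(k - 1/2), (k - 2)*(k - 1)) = 1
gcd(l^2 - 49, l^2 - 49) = l^2 - 49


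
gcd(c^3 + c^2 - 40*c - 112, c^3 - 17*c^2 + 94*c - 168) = c - 7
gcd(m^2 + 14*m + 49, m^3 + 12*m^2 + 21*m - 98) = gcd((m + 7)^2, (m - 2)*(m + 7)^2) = m^2 + 14*m + 49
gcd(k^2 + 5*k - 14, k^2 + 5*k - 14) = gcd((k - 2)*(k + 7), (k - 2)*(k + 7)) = k^2 + 5*k - 14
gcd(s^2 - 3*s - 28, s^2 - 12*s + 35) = s - 7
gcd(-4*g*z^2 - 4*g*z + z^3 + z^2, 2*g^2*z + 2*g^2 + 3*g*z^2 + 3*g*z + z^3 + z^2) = z + 1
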